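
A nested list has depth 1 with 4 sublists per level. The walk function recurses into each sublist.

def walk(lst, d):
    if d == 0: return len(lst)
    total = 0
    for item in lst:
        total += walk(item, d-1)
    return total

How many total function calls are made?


At depth 0 (root): 1 call
At depth 1: each of 1 parents calls walk on 4 children = 4 calls
Total: 1 + 4 = 5

5


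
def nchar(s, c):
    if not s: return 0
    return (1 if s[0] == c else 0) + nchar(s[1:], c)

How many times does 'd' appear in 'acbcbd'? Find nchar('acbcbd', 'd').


s[0]='a' != 'd' -> 0
s[0]='c' != 'd' -> 0
s[0]='b' != 'd' -> 0
s[0]='c' != 'd' -> 0
s[0]='b' != 'd' -> 0
s[0]='d' == 'd' -> 1
Sum: 0 + 0 + 0 + 0 + 0 + 1 = 1

1


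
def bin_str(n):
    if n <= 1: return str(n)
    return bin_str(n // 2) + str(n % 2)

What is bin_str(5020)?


bin_str(5020) = bin_str(2510) + '0'
bin_str(2510) = bin_str(1255) + '0'
bin_str(1255) = bin_str(627) + '1'
bin_str(627) = bin_str(313) + '1'
bin_str(313) = bin_str(156) + '1'
bin_str(156) = bin_str(78) + '0'
bin_str(78) = bin_str(39) + '0'
bin_str(39) = bin_str(19) + '1'
bin_str(19) = bin_str(9) + '1'
bin_str(9) = bin_str(4) + '1'
bin_str(4) = bin_str(2) + '0'
bin_str(2) = bin_str(1) + '0'
bin_str(1) = '1'  (base case)
Concatenating: '1' + '0' + '0' + '1' + '1' + '1' + '0' + '0' + '1' + '1' + '1' + '0' + '0' = '1001110011100'

1001110011100


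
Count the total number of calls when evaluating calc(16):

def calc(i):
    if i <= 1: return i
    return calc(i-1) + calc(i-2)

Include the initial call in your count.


Let C(n) = total calls for calc(n)
C(0) = 1, C(1) = 1
C(2) = 1 + C(1) + C(0) = 1 + 1 + 1 = 3
C(3) = 1 + C(2) + C(1) = 1 + 3 + 1 = 5
C(4) = 1 + C(3) + C(2) = 1 + 5 + 3 = 9
C(5) = 1 + C(4) + C(3) = 1 + 9 + 5 = 15
C(6) = 1 + C(5) + C(4) = 1 + 15 + 9 = 25
C(7) = 1 + C(6) + C(5) = 1 + 25 + 15 = 41
C(8) = 1 + C(7) + C(6) = 1 + 41 + 25 = 67
C(9) = 1 + C(8) + C(7) = 1 + 67 + 41 = 109
C(10) = 1 + C(9) + C(8) = 1 + 109 + 67 = 177
C(11) = 1 + C(10) + C(9) = 1 + 177 + 109 = 287
C(12) = 1 + C(11) + C(10) = 1 + 287 + 177 = 465
C(13) = 1 + C(12) + C(11) = 1 + 465 + 287 = 753
C(14) = 1 + C(13) + C(12) = 1 + 753 + 465 = 1219
C(15) = 1 + C(14) + C(13) = 1 + 1219 + 753 = 1973
C(16) = 1 + C(15) + C(14) = 1 + 1973 + 1219 = 3193

3193


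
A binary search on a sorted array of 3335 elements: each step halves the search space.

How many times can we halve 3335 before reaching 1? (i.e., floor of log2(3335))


3335 / 2 = 1667
1667 / 2 = 833
833 / 2 = 416
416 / 2 = 208
208 / 2 = 104
104 / 2 = 52
52 / 2 = 26
26 / 2 = 13
13 / 2 = 6
6 / 2 = 3
3 / 2 = 1
Reached 1 after 11 halvings

11


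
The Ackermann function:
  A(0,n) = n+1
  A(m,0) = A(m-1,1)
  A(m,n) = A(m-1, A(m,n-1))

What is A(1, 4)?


A(1, 4) = A(0, A(1, 3))
  A(1, 3) = A(0, A(1, 2))
    A(1, 2) = A(0, A(1, 1))
      A(1, 1) = A(0, A(1, 0))
        A(1, 0) = A(0, 1)
          A(0, 1) = 2
        = A(0, 2)
        A(0, 2) = 3
      = A(0, 3)
      A(0, 3) = 4
    = A(0, 4)
    A(0, 4) = 5
  = A(0, 5)
  A(0, 5) = 6
Result: A(1, 4) = 6

6


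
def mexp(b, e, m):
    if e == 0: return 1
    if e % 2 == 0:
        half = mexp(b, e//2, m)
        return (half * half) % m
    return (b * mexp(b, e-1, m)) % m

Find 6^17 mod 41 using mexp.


mexp(6, 17, 41): e is odd, compute mexp(6, 16, 41)
  mexp(6, 16, 41): e is even, compute mexp(6, 8, 41)
    mexp(6, 8, 41): e is even, compute mexp(6, 4, 41)
      mexp(6, 4, 41): e is even, compute mexp(6, 2, 41)
        mexp(6, 2, 41): e is even, compute mexp(6, 1, 41)
          mexp(6, 1, 41): e is odd, compute mexp(6, 0, 41)
          mexp(6, 0, 41) = 1
          (6 * 1) % 41 = 6
        half=6, (6*6) % 41 = 36
      half=36, (36*36) % 41 = 25
    half=25, (25*25) % 41 = 10
  half=10, (10*10) % 41 = 18
(6 * 18) % 41 = 26

26


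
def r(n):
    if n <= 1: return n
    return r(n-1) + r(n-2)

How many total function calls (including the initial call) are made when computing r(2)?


Let C(n) = total calls for r(n)
C(0) = 1, C(1) = 1
C(2) = 1 + C(1) + C(0) = 1 + 1 + 1 = 3

3


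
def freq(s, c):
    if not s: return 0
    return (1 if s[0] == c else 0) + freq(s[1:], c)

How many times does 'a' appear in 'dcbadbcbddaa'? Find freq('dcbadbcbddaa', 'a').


s[0]='d' != 'a' -> 0
s[0]='c' != 'a' -> 0
s[0]='b' != 'a' -> 0
s[0]='a' == 'a' -> 1
s[0]='d' != 'a' -> 0
s[0]='b' != 'a' -> 0
s[0]='c' != 'a' -> 0
s[0]='b' != 'a' -> 0
s[0]='d' != 'a' -> 0
s[0]='d' != 'a' -> 0
s[0]='a' == 'a' -> 1
s[0]='a' == 'a' -> 1
Sum: 0 + 0 + 0 + 1 + 0 + 0 + 0 + 0 + 0 + 0 + 1 + 1 = 3

3


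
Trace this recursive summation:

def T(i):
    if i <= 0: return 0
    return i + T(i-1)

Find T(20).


T(20)
= 20 + 19 + 18 + 17 + 16 + 15 + 14 + 13 + 12 + 11 + 10 + 9 + 8 + 7 + 6 + 5 + 4 + 3 + 2 + 1 + T(0)
= 20 + 19 + 18 + 17 + 16 + 15 + 14 + 13 + 12 + 11 + 10 + 9 + 8 + 7 + 6 + 5 + 4 + 3 + 2 + 1 + 0
= 210

210


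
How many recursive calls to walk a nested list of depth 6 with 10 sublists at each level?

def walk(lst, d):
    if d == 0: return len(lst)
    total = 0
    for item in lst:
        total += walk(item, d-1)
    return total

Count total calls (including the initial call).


At depth 0 (root): 1 call
At depth 1: each of 1 parents calls walk on 10 children = 10 calls
At depth 2: each of 10 parents calls walk on 10 children = 100 calls
At depth 3: each of 100 parents calls walk on 10 children = 1000 calls
At depth 4: each of 1000 parents calls walk on 10 children = 10000 calls
At depth 5: each of 10000 parents calls walk on 10 children = 100000 calls
At depth 6: each of 100000 parents calls walk on 10 children = 1000000 calls
Total: 1 + 10 + 100 + 1000 + 10000 + 100000 + 1000000 = 1111111

1111111


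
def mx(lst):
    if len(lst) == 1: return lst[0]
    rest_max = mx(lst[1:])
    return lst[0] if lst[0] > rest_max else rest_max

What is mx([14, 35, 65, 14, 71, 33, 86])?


mx([14, 35, 65, 14, 71, 33, 86]): compare 14 with mx([35, 65, 14, 71, 33, 86])
mx([35, 65, 14, 71, 33, 86]): compare 35 with mx([65, 14, 71, 33, 86])
mx([65, 14, 71, 33, 86]): compare 65 with mx([14, 71, 33, 86])
mx([14, 71, 33, 86]): compare 14 with mx([71, 33, 86])
mx([71, 33, 86]): compare 71 with mx([33, 86])
mx([33, 86]): compare 33 with mx([86])
mx([86]) = 86  (base case)
Compare 33 with 86 -> 86
Compare 71 with 86 -> 86
Compare 14 with 86 -> 86
Compare 65 with 86 -> 86
Compare 35 with 86 -> 86
Compare 14 with 86 -> 86

86


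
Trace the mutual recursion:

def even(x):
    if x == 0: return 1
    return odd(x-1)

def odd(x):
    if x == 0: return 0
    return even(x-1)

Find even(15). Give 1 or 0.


even(15) = odd(14)
odd(14) = even(13)
even(13) = odd(12)
odd(12) = even(11)
even(11) = odd(10)
odd(10) = even(9)
even(9) = odd(8)
odd(8) = even(7)
even(7) = odd(6)
odd(6) = even(5)
even(5) = odd(4)
odd(4) = even(3)
even(3) = odd(2)
odd(2) = even(1)
even(1) = odd(0)
odd(0) = 0  (base case)
Result: 0

0


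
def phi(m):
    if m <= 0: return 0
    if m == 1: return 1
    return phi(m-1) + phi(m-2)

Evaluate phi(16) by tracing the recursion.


Computing phi(16) bottom-up:
phi(0) = 0
phi(1) = 1
phi(2) = phi(1) + phi(0) = 1 + 0 = 1
phi(3) = phi(2) + phi(1) = 1 + 1 = 2
phi(4) = phi(3) + phi(2) = 2 + 1 = 3
phi(5) = phi(4) + phi(3) = 3 + 2 = 5
phi(6) = phi(5) + phi(4) = 5 + 3 = 8
phi(7) = phi(6) + phi(5) = 8 + 5 = 13
phi(8) = phi(7) + phi(6) = 13 + 8 = 21
phi(9) = phi(8) + phi(7) = 21 + 13 = 34
phi(10) = phi(9) + phi(8) = 34 + 21 = 55
phi(11) = phi(10) + phi(9) = 55 + 34 = 89
phi(12) = phi(11) + phi(10) = 89 + 55 = 144
phi(13) = phi(12) + phi(11) = 144 + 89 = 233
phi(14) = phi(13) + phi(12) = 233 + 144 = 377
phi(15) = phi(14) + phi(13) = 377 + 233 = 610
phi(16) = phi(15) + phi(14) = 610 + 377 = 987

987


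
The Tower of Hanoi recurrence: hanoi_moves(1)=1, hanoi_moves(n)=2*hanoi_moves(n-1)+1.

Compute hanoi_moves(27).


hanoi_moves(27) = 2 * hanoi_moves(26) + 1
hanoi_moves(26) = 2 * hanoi_moves(25) + 1
hanoi_moves(25) = 2 * hanoi_moves(24) + 1
hanoi_moves(24) = 2 * hanoi_moves(23) + 1
hanoi_moves(23) = 2 * hanoi_moves(22) + 1
hanoi_moves(22) = 2 * hanoi_moves(21) + 1
hanoi_moves(21) = 2 * hanoi_moves(20) + 1
hanoi_moves(20) = 2 * hanoi_moves(19) + 1
hanoi_moves(19) = 2 * hanoi_moves(18) + 1
hanoi_moves(18) = 2 * hanoi_moves(17) + 1
hanoi_moves(17) = 2 * hanoi_moves(16) + 1
hanoi_moves(16) = 2 * hanoi_moves(15) + 1
hanoi_moves(15) = 2 * hanoi_moves(14) + 1
hanoi_moves(14) = 2 * hanoi_moves(13) + 1
hanoi_moves(13) = 2 * hanoi_moves(12) + 1
hanoi_moves(12) = 2 * hanoi_moves(11) + 1
hanoi_moves(11) = 2 * hanoi_moves(10) + 1
hanoi_moves(10) = 2 * hanoi_moves(9) + 1
hanoi_moves(9) = 2 * hanoi_moves(8) + 1
hanoi_moves(8) = 2 * hanoi_moves(7) + 1
hanoi_moves(7) = 2 * hanoi_moves(6) + 1
hanoi_moves(6) = 2 * hanoi_moves(5) + 1
hanoi_moves(5) = 2 * hanoi_moves(4) + 1
hanoi_moves(4) = 2 * hanoi_moves(3) + 1
hanoi_moves(3) = 2 * hanoi_moves(2) + 1
hanoi_moves(2) = 2 * hanoi_moves(1) + 1
hanoi_moves(1) = 1  (base case)
hanoi_moves(2) = 2 * 1 + 1 = 3
hanoi_moves(3) = 2 * 3 + 1 = 7
hanoi_moves(4) = 2 * 7 + 1 = 15
hanoi_moves(5) = 2 * 15 + 1 = 31
hanoi_moves(6) = 2 * 31 + 1 = 63
hanoi_moves(7) = 2 * 63 + 1 = 127
hanoi_moves(8) = 2 * 127 + 1 = 255
hanoi_moves(9) = 2 * 255 + 1 = 511
hanoi_moves(10) = 2 * 511 + 1 = 1023
hanoi_moves(11) = 2 * 1023 + 1 = 2047
hanoi_moves(12) = 2 * 2047 + 1 = 4095
hanoi_moves(13) = 2 * 4095 + 1 = 8191
hanoi_moves(14) = 2 * 8191 + 1 = 16383
hanoi_moves(15) = 2 * 16383 + 1 = 32767
hanoi_moves(16) = 2 * 32767 + 1 = 65535
hanoi_moves(17) = 2 * 65535 + 1 = 131071
hanoi_moves(18) = 2 * 131071 + 1 = 262143
hanoi_moves(19) = 2 * 262143 + 1 = 524287
hanoi_moves(20) = 2 * 524287 + 1 = 1048575
hanoi_moves(21) = 2 * 1048575 + 1 = 2097151
hanoi_moves(22) = 2 * 2097151 + 1 = 4194303
hanoi_moves(23) = 2 * 4194303 + 1 = 8388607
hanoi_moves(24) = 2 * 8388607 + 1 = 16777215
hanoi_moves(25) = 2 * 16777215 + 1 = 33554431
hanoi_moves(26) = 2 * 33554431 + 1 = 67108863
hanoi_moves(27) = 2 * 67108863 + 1 = 134217727

134217727


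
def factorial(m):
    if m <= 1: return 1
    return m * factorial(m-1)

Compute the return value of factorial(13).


factorial(13)
= 13 * factorial(12)
= 13 * 12 * factorial(11)
= 13 * 12 * 11 * factorial(10)
= 13 * 12 * 11 * 10 * factorial(9)
= 13 * 12 * 11 * 10 * 9 * factorial(8)
= 13 * 12 * 11 * 10 * 9 * 8 * factorial(7)
= 13 * 12 * 11 * 10 * 9 * 8 * 7 * factorial(6)
= 13 * 12 * 11 * 10 * 9 * 8 * 7 * 6 * factorial(5)
= 13 * 12 * 11 * 10 * 9 * 8 * 7 * 6 * 5 * factorial(4)
= 13 * 12 * 11 * 10 * 9 * 8 * 7 * 6 * 5 * 4 * factorial(3)
= 13 * 12 * 11 * 10 * 9 * 8 * 7 * 6 * 5 * 4 * 3 * factorial(2)
= 13 * 12 * 11 * 10 * 9 * 8 * 7 * 6 * 5 * 4 * 3 * 2 * factorial(1)
= 13 * 12 * 11 * 10 * 9 * 8 * 7 * 6 * 5 * 4 * 3 * 2 * 1
= 6227020800

6227020800


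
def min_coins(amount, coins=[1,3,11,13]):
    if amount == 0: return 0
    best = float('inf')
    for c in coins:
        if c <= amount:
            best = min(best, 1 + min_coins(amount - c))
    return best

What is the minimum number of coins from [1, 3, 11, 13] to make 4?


Building up with DP:
min_coins(0) = 0
min_coins(1) = min(1+min_coins(0)=1+0=1) = 1
min_coins(2) = min(1+min_coins(1)=1+1=2) = 2
min_coins(3) = min(1+min_coins(2)=1+2=3, 1+min_coins(0)=1+0=1) = 1
min_coins(4) = min(1+min_coins(3)=1+1=2, 1+min_coins(1)=1+1=2) = 2

2


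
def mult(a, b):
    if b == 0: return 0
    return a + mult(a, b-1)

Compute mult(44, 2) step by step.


mult(44, 2) = 44 + mult(44, 1)
mult(44, 1) = 44 + mult(44, 0)
mult(44, 0) = 0  (base case)
Total: 44 + 44 + 0 = 88

88


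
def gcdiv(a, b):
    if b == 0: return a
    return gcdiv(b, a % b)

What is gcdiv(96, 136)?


gcdiv(96, 136) = gcdiv(136, 96)
gcdiv(136, 96) = gcdiv(96, 40)
gcdiv(96, 40) = gcdiv(40, 16)
gcdiv(40, 16) = gcdiv(16, 8)
gcdiv(16, 8) = gcdiv(8, 0)
gcdiv(8, 0) = 8  (base case)

8


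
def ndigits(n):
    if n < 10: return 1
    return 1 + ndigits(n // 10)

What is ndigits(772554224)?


ndigits(772554224) = 1 + ndigits(77255422)
ndigits(77255422) = 1 + ndigits(7725542)
ndigits(7725542) = 1 + ndigits(772554)
ndigits(772554) = 1 + ndigits(77255)
ndigits(77255) = 1 + ndigits(7725)
ndigits(7725) = 1 + ndigits(772)
ndigits(772) = 1 + ndigits(77)
ndigits(77) = 1 + ndigits(7)
ndigits(7) = 1  (base case: 7 < 10)
Unwinding: 1 + 1 + 1 + 1 + 1 + 1 + 1 + 1 + 1 = 9

9


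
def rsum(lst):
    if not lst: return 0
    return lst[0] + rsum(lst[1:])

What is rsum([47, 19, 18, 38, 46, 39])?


rsum([47, 19, 18, 38, 46, 39]) = 47 + rsum([19, 18, 38, 46, 39])
rsum([19, 18, 38, 46, 39]) = 19 + rsum([18, 38, 46, 39])
rsum([18, 38, 46, 39]) = 18 + rsum([38, 46, 39])
rsum([38, 46, 39]) = 38 + rsum([46, 39])
rsum([46, 39]) = 46 + rsum([39])
rsum([39]) = 39 + rsum([])
rsum([]) = 0  (base case)
Total: 47 + 19 + 18 + 38 + 46 + 39 + 0 = 207

207


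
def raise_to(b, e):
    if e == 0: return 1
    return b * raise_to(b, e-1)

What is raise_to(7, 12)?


raise_to(7, 12)
= 7 * raise_to(7, 11)
= 7 * 7 * raise_to(7, 10)
= 7 * 7 * 7 * raise_to(7, 9)
= 7 * 7 * 7 * 7 * raise_to(7, 8)
= 7 * 7 * 7 * 7 * 7 * raise_to(7, 7)
= 7 * 7 * 7 * 7 * 7 * 7 * raise_to(7, 6)
= 7 * 7 * 7 * 7 * 7 * 7 * 7 * raise_to(7, 5)
= 7 * 7 * 7 * 7 * 7 * 7 * 7 * 7 * raise_to(7, 4)
= 7 * 7 * 7 * 7 * 7 * 7 * 7 * 7 * 7 * raise_to(7, 3)
= 7 * 7 * 7 * 7 * 7 * 7 * 7 * 7 * 7 * 7 * raise_to(7, 2)
= 7 * 7 * 7 * 7 * 7 * 7 * 7 * 7 * 7 * 7 * 7 * raise_to(7, 1)
= 7 * 7 * 7 * 7 * 7 * 7 * 7 * 7 * 7 * 7 * 7 * 7 * raise_to(7, 0)
= 7 * 7 * 7 * 7 * 7 * 7 * 7 * 7 * 7 * 7 * 7 * 7 * 1
= 13841287201

13841287201


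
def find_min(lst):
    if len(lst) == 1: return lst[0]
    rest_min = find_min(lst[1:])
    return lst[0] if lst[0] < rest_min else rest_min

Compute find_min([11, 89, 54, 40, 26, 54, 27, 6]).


find_min([11, 89, 54, 40, 26, 54, 27, 6]): compare 11 with find_min([89, 54, 40, 26, 54, 27, 6])
find_min([89, 54, 40, 26, 54, 27, 6]): compare 89 with find_min([54, 40, 26, 54, 27, 6])
find_min([54, 40, 26, 54, 27, 6]): compare 54 with find_min([40, 26, 54, 27, 6])
find_min([40, 26, 54, 27, 6]): compare 40 with find_min([26, 54, 27, 6])
find_min([26, 54, 27, 6]): compare 26 with find_min([54, 27, 6])
find_min([54, 27, 6]): compare 54 with find_min([27, 6])
find_min([27, 6]): compare 27 with find_min([6])
find_min([6]) = 6  (base case)
Compare 27 with 6 -> 6
Compare 54 with 6 -> 6
Compare 26 with 6 -> 6
Compare 40 with 6 -> 6
Compare 54 with 6 -> 6
Compare 89 with 6 -> 6
Compare 11 with 6 -> 6

6


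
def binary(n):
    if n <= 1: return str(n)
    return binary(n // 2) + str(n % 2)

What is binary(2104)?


binary(2104) = binary(1052) + '0'
binary(1052) = binary(526) + '0'
binary(526) = binary(263) + '0'
binary(263) = binary(131) + '1'
binary(131) = binary(65) + '1'
binary(65) = binary(32) + '1'
binary(32) = binary(16) + '0'
binary(16) = binary(8) + '0'
binary(8) = binary(4) + '0'
binary(4) = binary(2) + '0'
binary(2) = binary(1) + '0'
binary(1) = '1'  (base case)
Concatenating: '1' + '0' + '0' + '0' + '0' + '0' + '1' + '1' + '1' + '0' + '0' + '0' = '100000111000'

100000111000


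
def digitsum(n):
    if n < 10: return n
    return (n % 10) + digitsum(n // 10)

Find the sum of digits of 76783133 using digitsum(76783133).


digitsum(76783133) = 3 + digitsum(7678313)
digitsum(7678313) = 3 + digitsum(767831)
digitsum(767831) = 1 + digitsum(76783)
digitsum(76783) = 3 + digitsum(7678)
digitsum(7678) = 8 + digitsum(767)
digitsum(767) = 7 + digitsum(76)
digitsum(76) = 6 + digitsum(7)
digitsum(7) = 7  (base case)
Total: 3 + 3 + 1 + 3 + 8 + 7 + 6 + 7 = 38

38


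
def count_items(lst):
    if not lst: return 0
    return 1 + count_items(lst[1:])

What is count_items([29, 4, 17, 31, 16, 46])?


count_items([29, 4, 17, 31, 16, 46]) = 1 + count_items([4, 17, 31, 16, 46])
count_items([4, 17, 31, 16, 46]) = 1 + count_items([17, 31, 16, 46])
count_items([17, 31, 16, 46]) = 1 + count_items([31, 16, 46])
count_items([31, 16, 46]) = 1 + count_items([16, 46])
count_items([16, 46]) = 1 + count_items([46])
count_items([46]) = 1 + count_items([])
count_items([]) = 0  (base case)
Unwinding: 1 + 1 + 1 + 1 + 1 + 1 + 0 = 6

6


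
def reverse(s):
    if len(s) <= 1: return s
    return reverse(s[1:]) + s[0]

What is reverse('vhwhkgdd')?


reverse('vhwhkgdd') = reverse('hwhkgdd') + 'v'
reverse('hwhkgdd') = reverse('whkgdd') + 'h'
reverse('whkgdd') = reverse('hkgdd') + 'w'
reverse('hkgdd') = reverse('kgdd') + 'h'
reverse('kgdd') = reverse('gdd') + 'k'
reverse('gdd') = reverse('dd') + 'g'
reverse('dd') = reverse('d') + 'd'
reverse('d') = 'd'  (base case)
Concatenating: 'd' + 'd' + 'g' + 'k' + 'h' + 'w' + 'h' + 'v' = 'ddgkhwhv'

ddgkhwhv


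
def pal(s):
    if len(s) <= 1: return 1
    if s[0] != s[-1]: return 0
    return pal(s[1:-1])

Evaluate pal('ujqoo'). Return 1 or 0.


pal('ujqoo'): s[0]='u' != s[-1]='o' -> return 0
Result: 0 (not a palindrome)

0


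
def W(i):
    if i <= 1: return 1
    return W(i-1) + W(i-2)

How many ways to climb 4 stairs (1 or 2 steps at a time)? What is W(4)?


Building up from base cases:
W(0) = 1
W(1) = 1
W(2) = W(1) + W(0) = 1 + 1 = 2
W(3) = W(2) + W(1) = 2 + 1 = 3
W(4) = W(3) + W(2) = 3 + 2 = 5

5


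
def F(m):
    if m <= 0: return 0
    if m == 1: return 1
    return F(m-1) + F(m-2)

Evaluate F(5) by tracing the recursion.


Computing F(5) bottom-up:
F(0) = 0
F(1) = 1
F(2) = F(1) + F(0) = 1 + 0 = 1
F(3) = F(2) + F(1) = 1 + 1 = 2
F(4) = F(3) + F(2) = 2 + 1 = 3
F(5) = F(4) + F(3) = 3 + 2 = 5

5


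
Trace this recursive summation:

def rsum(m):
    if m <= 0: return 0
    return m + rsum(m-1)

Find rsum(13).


rsum(13)
= 13 + 12 + 11 + 10 + 9 + 8 + 7 + 6 + 5 + 4 + 3 + 2 + 1 + rsum(0)
= 13 + 12 + 11 + 10 + 9 + 8 + 7 + 6 + 5 + 4 + 3 + 2 + 1 + 0
= 91

91


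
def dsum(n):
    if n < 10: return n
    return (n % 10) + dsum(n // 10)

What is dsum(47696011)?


dsum(47696011) = 1 + dsum(4769601)
dsum(4769601) = 1 + dsum(476960)
dsum(476960) = 0 + dsum(47696)
dsum(47696) = 6 + dsum(4769)
dsum(4769) = 9 + dsum(476)
dsum(476) = 6 + dsum(47)
dsum(47) = 7 + dsum(4)
dsum(4) = 4  (base case)
Total: 1 + 1 + 0 + 6 + 9 + 6 + 7 + 4 = 34

34


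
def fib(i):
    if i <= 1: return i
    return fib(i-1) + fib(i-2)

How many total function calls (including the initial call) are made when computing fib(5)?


Let C(n) = total calls for fib(n)
C(0) = 1, C(1) = 1
C(2) = 1 + C(1) + C(0) = 1 + 1 + 1 = 3
C(3) = 1 + C(2) + C(1) = 1 + 3 + 1 = 5
C(4) = 1 + C(3) + C(2) = 1 + 5 + 3 = 9
C(5) = 1 + C(4) + C(3) = 1 + 9 + 5 = 15

15


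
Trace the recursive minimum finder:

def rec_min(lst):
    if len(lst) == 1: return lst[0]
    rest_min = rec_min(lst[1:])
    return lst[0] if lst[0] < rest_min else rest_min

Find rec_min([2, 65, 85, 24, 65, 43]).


rec_min([2, 65, 85, 24, 65, 43]): compare 2 with rec_min([65, 85, 24, 65, 43])
rec_min([65, 85, 24, 65, 43]): compare 65 with rec_min([85, 24, 65, 43])
rec_min([85, 24, 65, 43]): compare 85 with rec_min([24, 65, 43])
rec_min([24, 65, 43]): compare 24 with rec_min([65, 43])
rec_min([65, 43]): compare 65 with rec_min([43])
rec_min([43]) = 43  (base case)
Compare 65 with 43 -> 43
Compare 24 with 43 -> 24
Compare 85 with 24 -> 24
Compare 65 with 24 -> 24
Compare 2 with 24 -> 2

2


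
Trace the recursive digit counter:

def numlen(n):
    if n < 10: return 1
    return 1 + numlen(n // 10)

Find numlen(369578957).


numlen(369578957) = 1 + numlen(36957895)
numlen(36957895) = 1 + numlen(3695789)
numlen(3695789) = 1 + numlen(369578)
numlen(369578) = 1 + numlen(36957)
numlen(36957) = 1 + numlen(3695)
numlen(3695) = 1 + numlen(369)
numlen(369) = 1 + numlen(36)
numlen(36) = 1 + numlen(3)
numlen(3) = 1  (base case: 3 < 10)
Unwinding: 1 + 1 + 1 + 1 + 1 + 1 + 1 + 1 + 1 = 9

9


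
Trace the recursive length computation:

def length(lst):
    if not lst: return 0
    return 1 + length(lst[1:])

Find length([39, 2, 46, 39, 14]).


length([39, 2, 46, 39, 14]) = 1 + length([2, 46, 39, 14])
length([2, 46, 39, 14]) = 1 + length([46, 39, 14])
length([46, 39, 14]) = 1 + length([39, 14])
length([39, 14]) = 1 + length([14])
length([14]) = 1 + length([])
length([]) = 0  (base case)
Unwinding: 1 + 1 + 1 + 1 + 1 + 0 = 5

5


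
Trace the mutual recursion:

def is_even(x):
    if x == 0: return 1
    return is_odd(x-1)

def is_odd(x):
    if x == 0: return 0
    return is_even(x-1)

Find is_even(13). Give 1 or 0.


is_even(13) = is_odd(12)
is_odd(12) = is_even(11)
is_even(11) = is_odd(10)
is_odd(10) = is_even(9)
is_even(9) = is_odd(8)
is_odd(8) = is_even(7)
is_even(7) = is_odd(6)
is_odd(6) = is_even(5)
is_even(5) = is_odd(4)
is_odd(4) = is_even(3)
is_even(3) = is_odd(2)
is_odd(2) = is_even(1)
is_even(1) = is_odd(0)
is_odd(0) = 0  (base case)
Result: 0

0


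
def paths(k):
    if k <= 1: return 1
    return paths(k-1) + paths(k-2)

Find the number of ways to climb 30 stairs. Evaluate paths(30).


Building up from base cases:
paths(0) = 1
paths(1) = 1
paths(2) = paths(1) + paths(0) = 1 + 1 = 2
paths(3) = paths(2) + paths(1) = 2 + 1 = 3
paths(4) = paths(3) + paths(2) = 3 + 2 = 5
paths(5) = paths(4) + paths(3) = 5 + 3 = 8
paths(6) = paths(5) + paths(4) = 8 + 5 = 13
paths(7) = paths(6) + paths(5) = 13 + 8 = 21
paths(8) = paths(7) + paths(6) = 21 + 13 = 34
paths(9) = paths(8) + paths(7) = 34 + 21 = 55
paths(10) = paths(9) + paths(8) = 55 + 34 = 89
paths(11) = paths(10) + paths(9) = 89 + 55 = 144
paths(12) = paths(11) + paths(10) = 144 + 89 = 233
paths(13) = paths(12) + paths(11) = 233 + 144 = 377
paths(14) = paths(13) + paths(12) = 377 + 233 = 610
paths(15) = paths(14) + paths(13) = 610 + 377 = 987
paths(16) = paths(15) + paths(14) = 987 + 610 = 1597
paths(17) = paths(16) + paths(15) = 1597 + 987 = 2584
paths(18) = paths(17) + paths(16) = 2584 + 1597 = 4181
paths(19) = paths(18) + paths(17) = 4181 + 2584 = 6765
paths(20) = paths(19) + paths(18) = 6765 + 4181 = 10946
paths(21) = paths(20) + paths(19) = 10946 + 6765 = 17711
paths(22) = paths(21) + paths(20) = 17711 + 10946 = 28657
paths(23) = paths(22) + paths(21) = 28657 + 17711 = 46368
paths(24) = paths(23) + paths(22) = 46368 + 28657 = 75025
paths(25) = paths(24) + paths(23) = 75025 + 46368 = 121393
paths(26) = paths(25) + paths(24) = 121393 + 75025 = 196418
paths(27) = paths(26) + paths(25) = 196418 + 121393 = 317811
paths(28) = paths(27) + paths(26) = 317811 + 196418 = 514229
paths(29) = paths(28) + paths(27) = 514229 + 317811 = 832040
paths(30) = paths(29) + paths(28) = 832040 + 514229 = 1346269

1346269


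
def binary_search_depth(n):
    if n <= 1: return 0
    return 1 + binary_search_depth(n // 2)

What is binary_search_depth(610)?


610 / 2 = 305
305 / 2 = 152
152 / 2 = 76
76 / 2 = 38
38 / 2 = 19
19 / 2 = 9
9 / 2 = 4
4 / 2 = 2
2 / 2 = 1
Reached 1 after 9 halvings

9


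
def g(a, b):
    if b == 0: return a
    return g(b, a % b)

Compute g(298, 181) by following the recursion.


g(298, 181) = g(181, 117)
g(181, 117) = g(117, 64)
g(117, 64) = g(64, 53)
g(64, 53) = g(53, 11)
g(53, 11) = g(11, 9)
g(11, 9) = g(9, 2)
g(9, 2) = g(2, 1)
g(2, 1) = g(1, 0)
g(1, 0) = 1  (base case)

1


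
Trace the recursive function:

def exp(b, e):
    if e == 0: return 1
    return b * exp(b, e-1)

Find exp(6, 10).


exp(6, 10)
= 6 * exp(6, 9)
= 6 * 6 * exp(6, 8)
= 6 * 6 * 6 * exp(6, 7)
= 6 * 6 * 6 * 6 * exp(6, 6)
= 6 * 6 * 6 * 6 * 6 * exp(6, 5)
= 6 * 6 * 6 * 6 * 6 * 6 * exp(6, 4)
= 6 * 6 * 6 * 6 * 6 * 6 * 6 * exp(6, 3)
= 6 * 6 * 6 * 6 * 6 * 6 * 6 * 6 * exp(6, 2)
= 6 * 6 * 6 * 6 * 6 * 6 * 6 * 6 * 6 * exp(6, 1)
= 6 * 6 * 6 * 6 * 6 * 6 * 6 * 6 * 6 * 6 * exp(6, 0)
= 6 * 6 * 6 * 6 * 6 * 6 * 6 * 6 * 6 * 6 * 1
= 60466176

60466176


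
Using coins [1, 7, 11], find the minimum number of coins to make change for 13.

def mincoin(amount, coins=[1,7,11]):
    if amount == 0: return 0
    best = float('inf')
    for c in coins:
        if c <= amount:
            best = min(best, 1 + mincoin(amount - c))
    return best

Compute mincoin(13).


Building up with DP:
mincoin(0) = 0
mincoin(1) = min(1+mincoin(0)=1+0=1) = 1
mincoin(2) = min(1+mincoin(1)=1+1=2) = 2
mincoin(3) = min(1+mincoin(2)=1+2=3) = 3
mincoin(4) = min(1+mincoin(3)=1+3=4) = 4
mincoin(5) = min(1+mincoin(4)=1+4=5) = 5
mincoin(6) = min(1+mincoin(5)=1+5=6) = 6
mincoin(7) = min(1+mincoin(6)=1+6=7, 1+mincoin(0)=1+0=1) = 1
mincoin(8) = min(1+mincoin(7)=1+1=2, 1+mincoin(1)=1+1=2) = 2
mincoin(9) = min(1+mincoin(8)=1+2=3, 1+mincoin(2)=1+2=3) = 3
mincoin(10) = min(1+mincoin(9)=1+3=4, 1+mincoin(3)=1+3=4) = 4
mincoin(11) = min(1+mincoin(10)=1+4=5, 1+mincoin(4)=1+4=5, 1+mincoin(0)=1+0=1) = 1
mincoin(12) = min(1+mincoin(11)=1+1=2, 1+mincoin(5)=1+5=6, 1+mincoin(1)=1+1=2) = 2
mincoin(13) = min(1+mincoin(12)=1+2=3, 1+mincoin(6)=1+6=7, 1+mincoin(2)=1+2=3) = 3

3


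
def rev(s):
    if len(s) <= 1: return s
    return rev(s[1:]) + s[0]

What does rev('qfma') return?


rev('qfma') = rev('fma') + 'q'
rev('fma') = rev('ma') + 'f'
rev('ma') = rev('a') + 'm'
rev('a') = 'a'  (base case)
Concatenating: 'a' + 'm' + 'f' + 'q' = 'amfq'

amfq


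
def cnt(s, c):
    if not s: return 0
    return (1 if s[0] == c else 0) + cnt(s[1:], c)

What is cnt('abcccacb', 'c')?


s[0]='a' != 'c' -> 0
s[0]='b' != 'c' -> 0
s[0]='c' == 'c' -> 1
s[0]='c' == 'c' -> 1
s[0]='c' == 'c' -> 1
s[0]='a' != 'c' -> 0
s[0]='c' == 'c' -> 1
s[0]='b' != 'c' -> 0
Sum: 0 + 0 + 1 + 1 + 1 + 0 + 1 + 0 = 4

4


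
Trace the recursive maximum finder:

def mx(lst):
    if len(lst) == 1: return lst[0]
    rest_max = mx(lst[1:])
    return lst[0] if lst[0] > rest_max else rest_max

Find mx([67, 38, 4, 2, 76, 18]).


mx([67, 38, 4, 2, 76, 18]): compare 67 with mx([38, 4, 2, 76, 18])
mx([38, 4, 2, 76, 18]): compare 38 with mx([4, 2, 76, 18])
mx([4, 2, 76, 18]): compare 4 with mx([2, 76, 18])
mx([2, 76, 18]): compare 2 with mx([76, 18])
mx([76, 18]): compare 76 with mx([18])
mx([18]) = 18  (base case)
Compare 76 with 18 -> 76
Compare 2 with 76 -> 76
Compare 4 with 76 -> 76
Compare 38 with 76 -> 76
Compare 67 with 76 -> 76

76


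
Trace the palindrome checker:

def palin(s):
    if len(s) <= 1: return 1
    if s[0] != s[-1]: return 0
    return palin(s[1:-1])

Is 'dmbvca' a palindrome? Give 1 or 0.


palin('dmbvca'): s[0]='d' != s[-1]='a' -> return 0
Result: 0 (not a palindrome)

0


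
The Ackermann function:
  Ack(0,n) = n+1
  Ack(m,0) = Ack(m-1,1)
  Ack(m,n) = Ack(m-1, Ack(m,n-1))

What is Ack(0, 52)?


Ack(0, 52) = 53
Result: Ack(0, 52) = 53

53


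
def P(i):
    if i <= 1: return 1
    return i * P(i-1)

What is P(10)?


P(10)
= 10 * P(9)
= 10 * 9 * P(8)
= 10 * 9 * 8 * P(7)
= 10 * 9 * 8 * 7 * P(6)
= 10 * 9 * 8 * 7 * 6 * P(5)
= 10 * 9 * 8 * 7 * 6 * 5 * P(4)
= 10 * 9 * 8 * 7 * 6 * 5 * 4 * P(3)
= 10 * 9 * 8 * 7 * 6 * 5 * 4 * 3 * P(2)
= 10 * 9 * 8 * 7 * 6 * 5 * 4 * 3 * 2 * P(1)
= 10 * 9 * 8 * 7 * 6 * 5 * 4 * 3 * 2 * 1
= 3628800

3628800


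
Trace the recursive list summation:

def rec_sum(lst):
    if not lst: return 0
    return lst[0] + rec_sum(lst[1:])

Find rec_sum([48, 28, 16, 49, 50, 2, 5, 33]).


rec_sum([48, 28, 16, 49, 50, 2, 5, 33]) = 48 + rec_sum([28, 16, 49, 50, 2, 5, 33])
rec_sum([28, 16, 49, 50, 2, 5, 33]) = 28 + rec_sum([16, 49, 50, 2, 5, 33])
rec_sum([16, 49, 50, 2, 5, 33]) = 16 + rec_sum([49, 50, 2, 5, 33])
rec_sum([49, 50, 2, 5, 33]) = 49 + rec_sum([50, 2, 5, 33])
rec_sum([50, 2, 5, 33]) = 50 + rec_sum([2, 5, 33])
rec_sum([2, 5, 33]) = 2 + rec_sum([5, 33])
rec_sum([5, 33]) = 5 + rec_sum([33])
rec_sum([33]) = 33 + rec_sum([])
rec_sum([]) = 0  (base case)
Total: 48 + 28 + 16 + 49 + 50 + 2 + 5 + 33 + 0 = 231

231


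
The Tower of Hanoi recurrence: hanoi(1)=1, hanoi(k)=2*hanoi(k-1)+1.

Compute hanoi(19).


hanoi(19) = 2 * hanoi(18) + 1
hanoi(18) = 2 * hanoi(17) + 1
hanoi(17) = 2 * hanoi(16) + 1
hanoi(16) = 2 * hanoi(15) + 1
hanoi(15) = 2 * hanoi(14) + 1
hanoi(14) = 2 * hanoi(13) + 1
hanoi(13) = 2 * hanoi(12) + 1
hanoi(12) = 2 * hanoi(11) + 1
hanoi(11) = 2 * hanoi(10) + 1
hanoi(10) = 2 * hanoi(9) + 1
hanoi(9) = 2 * hanoi(8) + 1
hanoi(8) = 2 * hanoi(7) + 1
hanoi(7) = 2 * hanoi(6) + 1
hanoi(6) = 2 * hanoi(5) + 1
hanoi(5) = 2 * hanoi(4) + 1
hanoi(4) = 2 * hanoi(3) + 1
hanoi(3) = 2 * hanoi(2) + 1
hanoi(2) = 2 * hanoi(1) + 1
hanoi(1) = 1  (base case)
hanoi(2) = 2 * 1 + 1 = 3
hanoi(3) = 2 * 3 + 1 = 7
hanoi(4) = 2 * 7 + 1 = 15
hanoi(5) = 2 * 15 + 1 = 31
hanoi(6) = 2 * 31 + 1 = 63
hanoi(7) = 2 * 63 + 1 = 127
hanoi(8) = 2 * 127 + 1 = 255
hanoi(9) = 2 * 255 + 1 = 511
hanoi(10) = 2 * 511 + 1 = 1023
hanoi(11) = 2 * 1023 + 1 = 2047
hanoi(12) = 2 * 2047 + 1 = 4095
hanoi(13) = 2 * 4095 + 1 = 8191
hanoi(14) = 2 * 8191 + 1 = 16383
hanoi(15) = 2 * 16383 + 1 = 32767
hanoi(16) = 2 * 32767 + 1 = 65535
hanoi(17) = 2 * 65535 + 1 = 131071
hanoi(18) = 2 * 131071 + 1 = 262143
hanoi(19) = 2 * 262143 + 1 = 524287

524287


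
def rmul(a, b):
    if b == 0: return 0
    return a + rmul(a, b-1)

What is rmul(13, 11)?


rmul(13, 11) = 13 + rmul(13, 10)
rmul(13, 10) = 13 + rmul(13, 9)
rmul(13, 9) = 13 + rmul(13, 8)
rmul(13, 8) = 13 + rmul(13, 7)
rmul(13, 7) = 13 + rmul(13, 6)
rmul(13, 6) = 13 + rmul(13, 5)
rmul(13, 5) = 13 + rmul(13, 4)
rmul(13, 4) = 13 + rmul(13, 3)
rmul(13, 3) = 13 + rmul(13, 2)
rmul(13, 2) = 13 + rmul(13, 1)
rmul(13, 1) = 13 + rmul(13, 0)
rmul(13, 0) = 0  (base case)
Total: 13 + 13 + 13 + 13 + 13 + 13 + 13 + 13 + 13 + 13 + 13 + 0 = 143

143


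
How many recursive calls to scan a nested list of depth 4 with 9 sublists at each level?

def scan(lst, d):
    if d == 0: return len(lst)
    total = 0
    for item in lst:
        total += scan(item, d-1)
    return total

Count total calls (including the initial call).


At depth 0 (root): 1 call
At depth 1: each of 1 parents calls scan on 9 children = 9 calls
At depth 2: each of 9 parents calls scan on 9 children = 81 calls
At depth 3: each of 81 parents calls scan on 9 children = 729 calls
At depth 4: each of 729 parents calls scan on 9 children = 6561 calls
Total: 1 + 9 + 81 + 729 + 6561 = 7381

7381


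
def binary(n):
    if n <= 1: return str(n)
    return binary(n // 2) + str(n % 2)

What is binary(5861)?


binary(5861) = binary(2930) + '1'
binary(2930) = binary(1465) + '0'
binary(1465) = binary(732) + '1'
binary(732) = binary(366) + '0'
binary(366) = binary(183) + '0'
binary(183) = binary(91) + '1'
binary(91) = binary(45) + '1'
binary(45) = binary(22) + '1'
binary(22) = binary(11) + '0'
binary(11) = binary(5) + '1'
binary(5) = binary(2) + '1'
binary(2) = binary(1) + '0'
binary(1) = '1'  (base case)
Concatenating: '1' + '0' + '1' + '1' + '0' + '1' + '1' + '1' + '0' + '0' + '1' + '0' + '1' = '1011011100101'

1011011100101


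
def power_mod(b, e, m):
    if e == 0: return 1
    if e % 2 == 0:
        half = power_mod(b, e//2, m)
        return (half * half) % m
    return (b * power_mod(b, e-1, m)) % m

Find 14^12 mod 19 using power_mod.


power_mod(14, 12, 19): e is even, compute power_mod(14, 6, 19)
  power_mod(14, 6, 19): e is even, compute power_mod(14, 3, 19)
    power_mod(14, 3, 19): e is odd, compute power_mod(14, 2, 19)
      power_mod(14, 2, 19): e is even, compute power_mod(14, 1, 19)
        power_mod(14, 1, 19): e is odd, compute power_mod(14, 0, 19)
          power_mod(14, 0, 19) = 1
        (14 * 1) % 19 = 14
      half=14, (14*14) % 19 = 6
    (14 * 6) % 19 = 8
  half=8, (8*8) % 19 = 7
half=7, (7*7) % 19 = 11

11


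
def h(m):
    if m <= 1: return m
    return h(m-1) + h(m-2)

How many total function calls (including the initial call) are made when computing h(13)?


Let C(n) = total calls for h(n)
C(0) = 1, C(1) = 1
C(2) = 1 + C(1) + C(0) = 1 + 1 + 1 = 3
C(3) = 1 + C(2) + C(1) = 1 + 3 + 1 = 5
C(4) = 1 + C(3) + C(2) = 1 + 5 + 3 = 9
C(5) = 1 + C(4) + C(3) = 1 + 9 + 5 = 15
C(6) = 1 + C(5) + C(4) = 1 + 15 + 9 = 25
C(7) = 1 + C(6) + C(5) = 1 + 25 + 15 = 41
C(8) = 1 + C(7) + C(6) = 1 + 41 + 25 = 67
C(9) = 1 + C(8) + C(7) = 1 + 67 + 41 = 109
C(10) = 1 + C(9) + C(8) = 1 + 109 + 67 = 177
C(11) = 1 + C(10) + C(9) = 1 + 177 + 109 = 287
C(12) = 1 + C(11) + C(10) = 1 + 287 + 177 = 465
C(13) = 1 + C(12) + C(11) = 1 + 465 + 287 = 753

753


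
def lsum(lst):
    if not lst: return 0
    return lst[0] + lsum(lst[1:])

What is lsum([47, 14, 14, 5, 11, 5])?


lsum([47, 14, 14, 5, 11, 5]) = 47 + lsum([14, 14, 5, 11, 5])
lsum([14, 14, 5, 11, 5]) = 14 + lsum([14, 5, 11, 5])
lsum([14, 5, 11, 5]) = 14 + lsum([5, 11, 5])
lsum([5, 11, 5]) = 5 + lsum([11, 5])
lsum([11, 5]) = 11 + lsum([5])
lsum([5]) = 5 + lsum([])
lsum([]) = 0  (base case)
Total: 47 + 14 + 14 + 5 + 11 + 5 + 0 = 96

96


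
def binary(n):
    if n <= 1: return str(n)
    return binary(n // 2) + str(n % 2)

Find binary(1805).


binary(1805) = binary(902) + '1'
binary(902) = binary(451) + '0'
binary(451) = binary(225) + '1'
binary(225) = binary(112) + '1'
binary(112) = binary(56) + '0'
binary(56) = binary(28) + '0'
binary(28) = binary(14) + '0'
binary(14) = binary(7) + '0'
binary(7) = binary(3) + '1'
binary(3) = binary(1) + '1'
binary(1) = '1'  (base case)
Concatenating: '1' + '1' + '1' + '0' + '0' + '0' + '0' + '1' + '1' + '0' + '1' = '11100001101'

11100001101


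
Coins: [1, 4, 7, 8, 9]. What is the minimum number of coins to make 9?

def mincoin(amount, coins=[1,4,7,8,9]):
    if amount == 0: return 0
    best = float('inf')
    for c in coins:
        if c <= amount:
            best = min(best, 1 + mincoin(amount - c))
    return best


Building up with DP:
mincoin(0) = 0
mincoin(1) = min(1+mincoin(0)=1+0=1) = 1
mincoin(2) = min(1+mincoin(1)=1+1=2) = 2
mincoin(3) = min(1+mincoin(2)=1+2=3) = 3
mincoin(4) = min(1+mincoin(3)=1+3=4, 1+mincoin(0)=1+0=1) = 1
mincoin(5) = min(1+mincoin(4)=1+1=2, 1+mincoin(1)=1+1=2) = 2
mincoin(6) = min(1+mincoin(5)=1+2=3, 1+mincoin(2)=1+2=3) = 3
mincoin(7) = min(1+mincoin(6)=1+3=4, 1+mincoin(3)=1+3=4, 1+mincoin(0)=1+0=1) = 1
mincoin(8) = min(1+mincoin(7)=1+1=2, 1+mincoin(4)=1+1=2, 1+mincoin(1)=1+1=2, 1+mincoin(0)=1+0=1) = 1
mincoin(9) = min(1+mincoin(8)=1+1=2, 1+mincoin(5)=1+2=3, 1+mincoin(2)=1+2=3, 1+mincoin(1)=1+1=2, 1+mincoin(0)=1+0=1) = 1

1


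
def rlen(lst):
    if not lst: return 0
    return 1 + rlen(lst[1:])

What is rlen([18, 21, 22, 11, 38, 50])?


rlen([18, 21, 22, 11, 38, 50]) = 1 + rlen([21, 22, 11, 38, 50])
rlen([21, 22, 11, 38, 50]) = 1 + rlen([22, 11, 38, 50])
rlen([22, 11, 38, 50]) = 1 + rlen([11, 38, 50])
rlen([11, 38, 50]) = 1 + rlen([38, 50])
rlen([38, 50]) = 1 + rlen([50])
rlen([50]) = 1 + rlen([])
rlen([]) = 0  (base case)
Unwinding: 1 + 1 + 1 + 1 + 1 + 1 + 0 = 6

6


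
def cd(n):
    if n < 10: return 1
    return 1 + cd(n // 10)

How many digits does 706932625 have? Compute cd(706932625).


cd(706932625) = 1 + cd(70693262)
cd(70693262) = 1 + cd(7069326)
cd(7069326) = 1 + cd(706932)
cd(706932) = 1 + cd(70693)
cd(70693) = 1 + cd(7069)
cd(7069) = 1 + cd(706)
cd(706) = 1 + cd(70)
cd(70) = 1 + cd(7)
cd(7) = 1  (base case: 7 < 10)
Unwinding: 1 + 1 + 1 + 1 + 1 + 1 + 1 + 1 + 1 = 9

9


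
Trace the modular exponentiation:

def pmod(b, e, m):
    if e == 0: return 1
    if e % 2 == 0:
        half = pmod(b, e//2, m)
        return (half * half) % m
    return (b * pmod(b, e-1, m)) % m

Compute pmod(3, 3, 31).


pmod(3, 3, 31): e is odd, compute pmod(3, 2, 31)
  pmod(3, 2, 31): e is even, compute pmod(3, 1, 31)
    pmod(3, 1, 31): e is odd, compute pmod(3, 0, 31)
      pmod(3, 0, 31) = 1
    (3 * 1) % 31 = 3
  half=3, (3*3) % 31 = 9
(3 * 9) % 31 = 27

27


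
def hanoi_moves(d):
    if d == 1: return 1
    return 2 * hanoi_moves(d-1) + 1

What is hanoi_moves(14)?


hanoi_moves(14) = 2 * hanoi_moves(13) + 1
hanoi_moves(13) = 2 * hanoi_moves(12) + 1
hanoi_moves(12) = 2 * hanoi_moves(11) + 1
hanoi_moves(11) = 2 * hanoi_moves(10) + 1
hanoi_moves(10) = 2 * hanoi_moves(9) + 1
hanoi_moves(9) = 2 * hanoi_moves(8) + 1
hanoi_moves(8) = 2 * hanoi_moves(7) + 1
hanoi_moves(7) = 2 * hanoi_moves(6) + 1
hanoi_moves(6) = 2 * hanoi_moves(5) + 1
hanoi_moves(5) = 2 * hanoi_moves(4) + 1
hanoi_moves(4) = 2 * hanoi_moves(3) + 1
hanoi_moves(3) = 2 * hanoi_moves(2) + 1
hanoi_moves(2) = 2 * hanoi_moves(1) + 1
hanoi_moves(1) = 1  (base case)
hanoi_moves(2) = 2 * 1 + 1 = 3
hanoi_moves(3) = 2 * 3 + 1 = 7
hanoi_moves(4) = 2 * 7 + 1 = 15
hanoi_moves(5) = 2 * 15 + 1 = 31
hanoi_moves(6) = 2 * 31 + 1 = 63
hanoi_moves(7) = 2 * 63 + 1 = 127
hanoi_moves(8) = 2 * 127 + 1 = 255
hanoi_moves(9) = 2 * 255 + 1 = 511
hanoi_moves(10) = 2 * 511 + 1 = 1023
hanoi_moves(11) = 2 * 1023 + 1 = 2047
hanoi_moves(12) = 2 * 2047 + 1 = 4095
hanoi_moves(13) = 2 * 4095 + 1 = 8191
hanoi_moves(14) = 2 * 8191 + 1 = 16383

16383


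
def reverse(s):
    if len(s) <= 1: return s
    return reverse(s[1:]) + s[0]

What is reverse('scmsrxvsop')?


reverse('scmsrxvsop') = reverse('cmsrxvsop') + 's'
reverse('cmsrxvsop') = reverse('msrxvsop') + 'c'
reverse('msrxvsop') = reverse('srxvsop') + 'm'
reverse('srxvsop') = reverse('rxvsop') + 's'
reverse('rxvsop') = reverse('xvsop') + 'r'
reverse('xvsop') = reverse('vsop') + 'x'
reverse('vsop') = reverse('sop') + 'v'
reverse('sop') = reverse('op') + 's'
reverse('op') = reverse('p') + 'o'
reverse('p') = 'p'  (base case)
Concatenating: 'p' + 'o' + 's' + 'v' + 'x' + 'r' + 's' + 'm' + 'c' + 's' = 'posvxrsmcs'

posvxrsmcs


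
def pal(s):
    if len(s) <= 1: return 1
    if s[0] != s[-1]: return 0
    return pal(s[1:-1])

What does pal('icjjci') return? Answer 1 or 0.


pal('icjjci'): s[0]='i' == s[-1]='i' -> check pal('cjjc')
pal('cjjc'): s[0]='c' == s[-1]='c' -> check pal('jj')
pal('jj'): s[0]='j' == s[-1]='j' -> check pal('')
pal(''): len <= 1 -> return 1  (base case)
Result: 1 (palindrome)

1


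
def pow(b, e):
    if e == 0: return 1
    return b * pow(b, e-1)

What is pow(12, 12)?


pow(12, 12)
= 12 * pow(12, 11)
= 12 * 12 * pow(12, 10)
= 12 * 12 * 12 * pow(12, 9)
= 12 * 12 * 12 * 12 * pow(12, 8)
= 12 * 12 * 12 * 12 * 12 * pow(12, 7)
= 12 * 12 * 12 * 12 * 12 * 12 * pow(12, 6)
= 12 * 12 * 12 * 12 * 12 * 12 * 12 * pow(12, 5)
= 12 * 12 * 12 * 12 * 12 * 12 * 12 * 12 * pow(12, 4)
= 12 * 12 * 12 * 12 * 12 * 12 * 12 * 12 * 12 * pow(12, 3)
= 12 * 12 * 12 * 12 * 12 * 12 * 12 * 12 * 12 * 12 * pow(12, 2)
= 12 * 12 * 12 * 12 * 12 * 12 * 12 * 12 * 12 * 12 * 12 * pow(12, 1)
= 12 * 12 * 12 * 12 * 12 * 12 * 12 * 12 * 12 * 12 * 12 * 12 * pow(12, 0)
= 12 * 12 * 12 * 12 * 12 * 12 * 12 * 12 * 12 * 12 * 12 * 12 * 1
= 8916100448256

8916100448256


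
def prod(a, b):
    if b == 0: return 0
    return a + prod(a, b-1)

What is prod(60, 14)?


prod(60, 14) = 60 + prod(60, 13)
prod(60, 13) = 60 + prod(60, 12)
prod(60, 12) = 60 + prod(60, 11)
prod(60, 11) = 60 + prod(60, 10)
prod(60, 10) = 60 + prod(60, 9)
prod(60, 9) = 60 + prod(60, 8)
prod(60, 8) = 60 + prod(60, 7)
prod(60, 7) = 60 + prod(60, 6)
prod(60, 6) = 60 + prod(60, 5)
prod(60, 5) = 60 + prod(60, 4)
prod(60, 4) = 60 + prod(60, 3)
prod(60, 3) = 60 + prod(60, 2)
prod(60, 2) = 60 + prod(60, 1)
prod(60, 1) = 60 + prod(60, 0)
prod(60, 0) = 0  (base case)
Total: 60 + 60 + 60 + 60 + 60 + 60 + 60 + 60 + 60 + 60 + 60 + 60 + 60 + 60 + 0 = 840

840


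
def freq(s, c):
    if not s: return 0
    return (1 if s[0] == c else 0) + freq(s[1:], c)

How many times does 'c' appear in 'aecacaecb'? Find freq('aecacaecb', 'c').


s[0]='a' != 'c' -> 0
s[0]='e' != 'c' -> 0
s[0]='c' == 'c' -> 1
s[0]='a' != 'c' -> 0
s[0]='c' == 'c' -> 1
s[0]='a' != 'c' -> 0
s[0]='e' != 'c' -> 0
s[0]='c' == 'c' -> 1
s[0]='b' != 'c' -> 0
Sum: 0 + 0 + 1 + 0 + 1 + 0 + 0 + 1 + 0 = 3

3


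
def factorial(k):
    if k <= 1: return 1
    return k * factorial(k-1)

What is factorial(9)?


factorial(9)
= 9 * factorial(8)
= 9 * 8 * factorial(7)
= 9 * 8 * 7 * factorial(6)
= 9 * 8 * 7 * 6 * factorial(5)
= 9 * 8 * 7 * 6 * 5 * factorial(4)
= 9 * 8 * 7 * 6 * 5 * 4 * factorial(3)
= 9 * 8 * 7 * 6 * 5 * 4 * 3 * factorial(2)
= 9 * 8 * 7 * 6 * 5 * 4 * 3 * 2 * factorial(1)
= 9 * 8 * 7 * 6 * 5 * 4 * 3 * 2 * 1
= 362880

362880


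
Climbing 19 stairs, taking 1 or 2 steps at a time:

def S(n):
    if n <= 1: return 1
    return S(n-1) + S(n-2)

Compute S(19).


Building up from base cases:
S(0) = 1
S(1) = 1
S(2) = S(1) + S(0) = 1 + 1 = 2
S(3) = S(2) + S(1) = 2 + 1 = 3
S(4) = S(3) + S(2) = 3 + 2 = 5
S(5) = S(4) + S(3) = 5 + 3 = 8
S(6) = S(5) + S(4) = 8 + 5 = 13
S(7) = S(6) + S(5) = 13 + 8 = 21
S(8) = S(7) + S(6) = 21 + 13 = 34
S(9) = S(8) + S(7) = 34 + 21 = 55
S(10) = S(9) + S(8) = 55 + 34 = 89
S(11) = S(10) + S(9) = 89 + 55 = 144
S(12) = S(11) + S(10) = 144 + 89 = 233
S(13) = S(12) + S(11) = 233 + 144 = 377
S(14) = S(13) + S(12) = 377 + 233 = 610
S(15) = S(14) + S(13) = 610 + 377 = 987
S(16) = S(15) + S(14) = 987 + 610 = 1597
S(17) = S(16) + S(15) = 1597 + 987 = 2584
S(18) = S(17) + S(16) = 2584 + 1597 = 4181
S(19) = S(18) + S(17) = 4181 + 2584 = 6765

6765
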